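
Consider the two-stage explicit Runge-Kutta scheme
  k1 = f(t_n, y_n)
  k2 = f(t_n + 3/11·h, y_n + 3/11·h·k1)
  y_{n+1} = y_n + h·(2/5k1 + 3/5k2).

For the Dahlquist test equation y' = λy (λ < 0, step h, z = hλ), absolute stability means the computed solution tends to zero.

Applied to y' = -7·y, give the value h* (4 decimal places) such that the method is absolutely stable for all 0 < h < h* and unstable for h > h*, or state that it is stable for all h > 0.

(-6.1111,0); λ=-7 ⇒ h* = (55/9)/7 = 0.8730.

On y'=λy, z=hλ:
  k1=λy_n ⇒ h·k1=z·y_n;  k2=λ(1+3/11z)y_n ⇒ h·k2=z(1+3/11z)y_n
  y_{n+1}/y_n = 1 + 2/5z + 3/5z(1+3/11z) = 1 + z + 9/55z²
  R(z) = 1 + z + 9/55z².

Boundary: |R(x)|=1, x<0.
x=-0.35: |R|=0.6700
R=1: x+9/55x²=0 ⇒ x=−55/9=-6.1111; min R=1−1/(4·9/55)=-0.5278>−1
Confirm numerically:
  x=-5.986: |R|=0.87745 <1
  x=-5.249: |R|=0.25951 <1
  x=-4.916: |R|=0.03861 <1
  x=-3.199: |R|=0.52441 <1
  x=-6.626: |R|=1.55827 >1
  x=-6.591: |R|=1.51757 >1
  x=-6.175: |R|=1.06456 >1
Stable set (-6.1111, 0).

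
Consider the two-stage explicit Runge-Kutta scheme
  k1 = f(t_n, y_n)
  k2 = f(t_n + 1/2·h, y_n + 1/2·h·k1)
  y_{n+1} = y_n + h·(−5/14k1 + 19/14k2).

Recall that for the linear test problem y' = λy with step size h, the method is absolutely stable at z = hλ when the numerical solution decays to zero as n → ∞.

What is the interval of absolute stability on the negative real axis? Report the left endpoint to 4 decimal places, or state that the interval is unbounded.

On y'=λy, z=hλ:
  k1=λy_n ⇒ h·k1=z·y_n;  k2=λ(1+1/2z)y_n ⇒ h·k2=z(1+1/2z)y_n
  y_{n+1}/y_n = 1 − 5/14z + 19/14z(1+1/2z) = 1 + z + 19/28z²
  ⇒ R(z) = 1 + z + 19/28z².

Solve |R(x)|<1 on ℝ⁻.
x=-1.31: |R|=0.8545
R=1: x+19/28x²=0 ⇒ x=−28/19=-1.4737; min R=1−1/(4·19/28)=0.6316>−1
Confirm numerically:
  x=-1.268: |R|=0.82302 <1
  x=-1.134: |R|=0.73861 <1
  x=-0.826: |R|=0.63697 <1
  x=-0.745: |R|=0.63162 <1
  x=-1.942: |R|=1.61714 >1
  x=-1.531: |R|=1.05954 >1
  x=-1.495: |R|=1.02162 >1
Interval (-1.4737, 0).

(-1.4737, 0).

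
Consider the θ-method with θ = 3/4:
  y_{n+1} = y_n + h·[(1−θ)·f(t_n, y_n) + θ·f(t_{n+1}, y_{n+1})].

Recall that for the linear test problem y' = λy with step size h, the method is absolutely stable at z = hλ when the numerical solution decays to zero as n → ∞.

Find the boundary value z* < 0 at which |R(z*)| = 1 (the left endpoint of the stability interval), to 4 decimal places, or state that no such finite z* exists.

unbounded; (−∞, 0).

Set f=λy, z=hλ:
  y_{n+1} = y_n + z·[1/4·y_n + 3/4·y_{n+1}] ⇒ (1 − 3/4z)y_{n+1} = (1 + 1/4z)y_n
  ⇒ R(z) = (1 + 1/4z)/(1 − 3/4z).

Find x<0 with |R(x)|<1.
x=-0.58: |R|=0.5958
x=-2: |R|=0.2000
x=-10: |R|=0.1765
x=-100: |R|=0.3158
θ=3/4≥1/2 ⇒ |1+1/4x|<|1−3/4x| ∀x<0 ⇒ stable on all of ℝ⁻.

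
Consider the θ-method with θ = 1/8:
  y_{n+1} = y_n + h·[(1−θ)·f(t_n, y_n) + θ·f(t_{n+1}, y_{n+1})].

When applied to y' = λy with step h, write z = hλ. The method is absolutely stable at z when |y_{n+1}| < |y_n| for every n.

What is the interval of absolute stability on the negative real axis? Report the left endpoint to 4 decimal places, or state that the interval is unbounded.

Test eqn y'=λy, z=hλ:
  y_{n+1} = y_n + z·[7/8·y_n + 1/8·y_{n+1}] ⇒ (1 − 1/8z)y_{n+1} = (1 + 7/8z)y_n
  Hence R(z) = (1 + 7/8z)/(1 − 1/8z).

Need |R(x)|<1, x<0.
x=-1.36: |R|=0.1624
R=−1: 1+7/8x = −1+1/8x ⇒ -3/4x=2 ⇒ x=2/(-3/4)=-2.6667
Confirm numerically:
  x=-2.408: |R|=0.85088 <1
  x=-1.966: |R|=0.57817 <1
  x=-1.781: |R|=0.45670 <1
  x=-1.316: |R|=0.13010 <1
  x=-3.044: |R|=1.20500 >1
  x=-2.840: |R|=1.09594 >1
So |R|<1 on (-2.6667, 0).

(-2.6667, 0).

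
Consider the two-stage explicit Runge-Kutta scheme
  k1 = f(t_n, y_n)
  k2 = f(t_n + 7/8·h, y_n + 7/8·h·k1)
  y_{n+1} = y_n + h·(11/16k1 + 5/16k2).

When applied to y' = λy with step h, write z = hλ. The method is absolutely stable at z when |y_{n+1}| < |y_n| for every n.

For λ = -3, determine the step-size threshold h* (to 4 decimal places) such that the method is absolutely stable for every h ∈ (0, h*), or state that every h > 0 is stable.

(-3.6571,0); λ=-3 ⇒ h* = (128/35)/3 = 1.2190.

With y'=λy (z=hλ):
  k1=λy_n ⇒ h·k1=z·y_n;  k2=λ(1+7/8z)y_n ⇒ h·k2=z(1+7/8z)y_n
  y_{n+1}/y_n = 1 + 11/16z + 5/16z(1+7/8z) = 1 + z + 35/128z²
  ⇒ R(z) = 1 + z + 35/128z².

Find x<0 with |R(x)|<1.
x=-0.33: |R|=0.6998
R=1: x+35/128x²=0 ⇒ x=−128/35=-3.6571; min R=1−1/(4·35/128)=0.0857>−1
Confirm numerically:
  x=-3.042: |R|=0.48833 <1
  x=-2.633: |R|=0.26266 <1
  x=-2.515: |R|=0.21455 <1
  x=-2.438: |R|=0.18727 <1
  x=-4.251: |R|=1.69029 >1
  x=-4.190: |R|=1.61050 >1
  x=-4.056: |R|=1.44236 >1
Interval (-3.6571, 0).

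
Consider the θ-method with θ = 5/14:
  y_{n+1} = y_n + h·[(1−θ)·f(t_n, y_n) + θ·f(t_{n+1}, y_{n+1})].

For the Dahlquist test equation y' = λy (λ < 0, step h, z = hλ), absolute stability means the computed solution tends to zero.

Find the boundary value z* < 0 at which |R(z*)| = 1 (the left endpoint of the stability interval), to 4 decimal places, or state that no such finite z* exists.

left endpoint -7.0000.

Set f=λy, z=hλ:
  y_{n+1} = y_n + z·[9/14·y_n + 5/14·y_{n+1}] ⇒ (1 − 5/14z)y_{n+1} = (1 + 9/14z)y_n
  ⇒ R(z) = (1 + 9/14z)/(1 − 5/14z).

Find x<0 with |R(x)|<1.
x=-1.44: |R|=0.0491
R=−1: 1+9/14x = −1+5/14x ⇒ -2/7x=2 ⇒ x=2/(-2/7)=-7.0000
Confirm numerically:
  x=-6.293: |R|=0.93780 <1
  x=-4.359: |R|=0.70487 <1
  x=-3.920: |R|=0.63333 <1
  x=-3.252: |R|=0.50456 <1
  x=-7.580: |R|=1.04470 >1
  x=-7.464: |R|=1.03617 >1
  x=-7.161: |R|=1.01293 >1
So |R|<1 on (-7.0000, 0).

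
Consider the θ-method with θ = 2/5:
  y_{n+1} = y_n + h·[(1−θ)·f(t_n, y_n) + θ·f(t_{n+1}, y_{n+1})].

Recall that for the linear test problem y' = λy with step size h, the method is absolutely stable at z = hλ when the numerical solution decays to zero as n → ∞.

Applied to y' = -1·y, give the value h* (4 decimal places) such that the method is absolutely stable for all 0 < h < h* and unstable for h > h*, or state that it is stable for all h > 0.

Test eqn y'=λy, z=hλ:
  y_{n+1} = y_n + z·[3/5·y_n + 2/5·y_{n+1}] ⇒ (1 − 2/5z)y_{n+1} = (1 + 3/5z)y_n
  ⇒ R(z) = (1 + 3/5z)/(1 − 2/5z).

Solve |R(x)|<1 on ℝ⁻.
x=-0.39: |R|=0.6626
R=−1: 1+3/5x = −1+2/5x ⇒ -1/5x=2 ⇒ x=2/(-1/5)=-10.0000
Confirm numerically:
  x=-9.211: |R|=0.96631 <1
  x=-8.295: |R|=0.92103 <1
  x=-6.914: |R|=0.83610 <1
  x=-10.385: |R|=1.01494 >1
  x=-10.123: |R|=1.00487 >1
So |R|<1 on (-10.0000, 0).

(-10.0000,0); λ=-1 ⇒ h* = (10)/1 = 10.0000.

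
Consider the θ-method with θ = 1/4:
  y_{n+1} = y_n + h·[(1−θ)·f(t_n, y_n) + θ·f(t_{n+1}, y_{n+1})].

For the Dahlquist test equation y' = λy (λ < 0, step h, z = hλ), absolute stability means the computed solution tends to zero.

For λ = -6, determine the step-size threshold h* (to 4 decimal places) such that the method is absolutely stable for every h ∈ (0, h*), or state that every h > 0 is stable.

(-4.0000,0); λ=-6 ⇒ h* = (4)/6 = 0.6667.

Test eqn y'=λy, z=hλ:
  y_{n+1} = y_n + z·[3/4·y_n + 1/4·y_{n+1}] ⇒ (1 − 1/4z)y_{n+1} = (1 + 3/4z)y_n
  so R(z) = (1 + 3/4z)/(1 − 1/4z).

Solve |R(x)|<1 on ℝ⁻.
x=-0.43: |R|=0.6117
R=−1: 1+3/4x = −1+1/4x ⇒ -1/2x=2 ⇒ x=2/(-1/2)=-4.0000
Confirm numerically:
  x=-3.540: |R|=0.87798 <1
  x=-3.435: |R|=0.84802 <1
  x=-3.222: |R|=0.78455 <1
  x=-1.781: |R|=0.23231 <1
  x=-4.298: |R|=1.07182 >1
  x=-4.064: |R|=1.01587 >1
Interval (-4.0000, 0).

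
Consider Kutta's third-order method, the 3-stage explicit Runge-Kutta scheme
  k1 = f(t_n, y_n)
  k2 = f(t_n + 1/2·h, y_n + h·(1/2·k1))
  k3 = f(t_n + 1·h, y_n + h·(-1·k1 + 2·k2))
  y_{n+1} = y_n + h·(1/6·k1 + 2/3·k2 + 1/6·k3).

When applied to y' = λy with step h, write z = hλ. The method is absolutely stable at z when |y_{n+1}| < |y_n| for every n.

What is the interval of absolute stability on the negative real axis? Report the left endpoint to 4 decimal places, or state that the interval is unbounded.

Test eqn y'=λy, z=hλ:
  order 3, 3-stage ⇒ R(z)=1+z+z^2/2+z^3/6
  (e.g. R(-1.28)=0.18967, |R|=0.18967)

Solve |R(x)|<1 on ℝ⁻.
x=-1.28: |R|=0.1897
|R(-2.89)|=1.7369 |R(-2.75)|=1.4349 |R(-2.27)|=0.6431
Bisect:
  x_lo=-3.0241 |R|=2.0608  x_hi=-0.3570 |R|=0.6991
  mid=-1.69054 |R|=0.06682 →hi
  mid=-2.35731 |R|=0.76209 →hi
  mid=-2.69070 |R|=1.31749 →lo
  mid=-2.52401 |R|=1.01861 →lo
  mid=-2.44066 |R|=0.88535 →hi
  mid=-2.48233 |R|=0.95069 →hi
  mid=-2.50317 |R|=0.98433 →hi
  mid=-2.51359 |R|=1.00139 →lo
  mid=-2.50838 |R|=0.99284 →hi
  ...
  [-2.51278,-2.51261] ⇒ x*=-2.5127
Stable set (-2.5127, 0).

z∈(-2.5127,0).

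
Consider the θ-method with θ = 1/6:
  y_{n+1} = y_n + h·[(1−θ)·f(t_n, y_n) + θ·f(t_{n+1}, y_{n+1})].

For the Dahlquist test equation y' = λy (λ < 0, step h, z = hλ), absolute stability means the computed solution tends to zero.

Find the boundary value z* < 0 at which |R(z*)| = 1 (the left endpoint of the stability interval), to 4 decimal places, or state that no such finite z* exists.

Set f=λy, z=hλ:
  y_{n+1} = y_n + z·[5/6·y_n + 1/6·y_{n+1}] ⇒ (1 − 1/6z)y_{n+1} = (1 + 5/6z)y_n
  ⇒ R(z) = (1 + 5/6z)/(1 − 1/6z).

Solve |R(x)|<1 on ℝ⁻.
x=-1: |R|=0.1429
R=−1: 1+5/6x = −1+1/6x ⇒ -2/3x=2 ⇒ x=2/(-2/3)=-3.0000
Confirm numerically:
  x=-2.088: |R|=0.54896 <1
  x=-1.553: |R|=0.23368 <1
  x=-1.328: |R|=0.08734 <1
  x=-1.238: |R|=0.02625 <1
  x=-3.509: |R|=1.21411 >1
  x=-3.372: |R|=1.15877 >1
  x=-3.077: |R|=1.03393 >1
Stable set (-3.0000, 0).

z* = -3.0000.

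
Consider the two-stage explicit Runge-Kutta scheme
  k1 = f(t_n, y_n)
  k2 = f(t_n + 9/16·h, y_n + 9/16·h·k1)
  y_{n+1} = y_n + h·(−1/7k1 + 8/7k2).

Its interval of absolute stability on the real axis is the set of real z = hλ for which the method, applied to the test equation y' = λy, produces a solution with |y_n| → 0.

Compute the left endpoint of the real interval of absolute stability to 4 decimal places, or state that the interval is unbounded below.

On y'=λy, z=hλ:
  k1=λy_n ⇒ h·k1=z·y_n;  k2=λ(1+9/16z)y_n ⇒ h·k2=z(1+9/16z)y_n
  y_{n+1}/y_n = 1 − 1/7z + 8/7z(1+9/16z) = 1 + z + 9/14z²
  so R(z) = 1 + z + 9/14z².

Boundary: |R(x)|=1, x<0.
x=-1.02: |R|=0.6488
R=1: x+9/14x²=0 ⇒ x=−14/9=-1.5556; min R=1−1/(4·9/14)=0.6111>−1
Confirm numerically:
  x=-1.356: |R|=0.82604 <1
  x=-1.328: |R|=0.80573 <1
  x=-0.628: |R|=0.62553 <1
  x=-1.761: |R|=1.23258 >1
  x=-1.686: |R|=1.14138 >1
  x=-1.609: |R|=1.05528 >1
Interval (-1.5556, 0).

left endpoint -1.5556.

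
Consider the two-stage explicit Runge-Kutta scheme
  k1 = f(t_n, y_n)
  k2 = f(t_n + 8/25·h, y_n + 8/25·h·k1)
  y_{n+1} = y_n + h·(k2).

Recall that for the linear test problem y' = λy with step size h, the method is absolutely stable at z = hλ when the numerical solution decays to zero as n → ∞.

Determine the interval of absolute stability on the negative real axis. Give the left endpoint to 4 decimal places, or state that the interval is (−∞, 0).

z∈(-3.1250,0).

With y'=λy (z=hλ):
  k1=λy_n ⇒ h·k1=z·y_n;  k2=λ(1+8/25z)y_n ⇒ h·k2=z(1+8/25z)y_n
  y_{n+1}/y_n = 1 + z(1+8/25z) = 1 + z + 8/25z²
  so R(z) = 1 + z + 8/25z².

Find x<0 with |R(x)|<1.
x=-1.21: |R|=0.2585
R=1: x+8/25x²=0 ⇒ x=−25/8=-3.1250; min R=1−1/(4·8/25)=0.2188>−1
Confirm numerically:
  x=-2.810: |R|=0.71675 <1
  x=-2.507: |R|=0.50422 <1
  x=-2.259: |R|=0.37399 <1
  x=-1.895: |R|=0.25413 <1
  x=-3.670: |R|=1.64005 >1
  x=-3.610: |R|=1.56027 >1
Interval (-3.1250, 0).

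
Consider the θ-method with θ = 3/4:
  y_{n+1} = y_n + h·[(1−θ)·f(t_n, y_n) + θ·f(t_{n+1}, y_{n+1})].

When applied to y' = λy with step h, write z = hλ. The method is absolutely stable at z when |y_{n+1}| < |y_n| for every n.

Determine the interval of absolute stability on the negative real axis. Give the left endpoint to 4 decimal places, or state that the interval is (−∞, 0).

On y'=λy, z=hλ:
  y_{n+1} = y_n + z·[1/4·y_n + 3/4·y_{n+1}] ⇒ (1 − 3/4z)y_{n+1} = (1 + 1/4z)y_n
  R(z) = (1 + 1/4z)/(1 − 3/4z).

Find x<0 with |R(x)|<1.
x=-1.55: |R|=0.2832
x=-2: |R|=0.2000
x=-10: |R|=0.1765
x=-100: |R|=0.3158
θ=3/4≥1/2 ⇒ |1+1/4x|<|1−3/4x| ∀x<0 ⇒ interval (−∞,0).

unbounded; (−∞, 0).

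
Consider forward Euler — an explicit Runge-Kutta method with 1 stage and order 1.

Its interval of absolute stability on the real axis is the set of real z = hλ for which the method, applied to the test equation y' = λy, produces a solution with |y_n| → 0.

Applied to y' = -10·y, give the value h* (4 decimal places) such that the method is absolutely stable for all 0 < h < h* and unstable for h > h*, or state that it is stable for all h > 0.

(-2.0000,0); λ=-10 ⇒ h* = 0.2000.

On y'=λy, z=hλ:
  order 1, 1-stage ⇒ R(z)=1+z
  (e.g. R(-0.47)=0.53000, |R|=0.53000)

Boundary: |R(x)|=1, x<0.
x=-0.47: |R|=0.5300
|R(-0.89)|=0.1100 |R(-0.75)|=0.2500 |R(-0.67)|=0.3300
Bisect:
  x_lo=-2.6872 |R|=1.6872  x_hi=-0.2263 |R|=0.7737
  mid=-1.45675 |R|=0.45675 →hi
  mid=-2.07198 |R|=1.07198 →lo
  mid=-1.76436 |R|=0.76436 →hi
  mid=-1.91817 |R|=0.91817 →hi
  mid=-1.99508 |R|=0.99508 →hi
  mid=-2.03353 |R|=1.03353 →lo
  mid=-2.01430 |R|=1.01430 →lo
  mid=-2.00469 |R|=1.00469 →lo
  mid=-1.99989 |R|=0.99989 →hi
  ...
  [-2.00004,-1.99989] ⇒ x*=-2.0000
Interval (-2.0000, 0).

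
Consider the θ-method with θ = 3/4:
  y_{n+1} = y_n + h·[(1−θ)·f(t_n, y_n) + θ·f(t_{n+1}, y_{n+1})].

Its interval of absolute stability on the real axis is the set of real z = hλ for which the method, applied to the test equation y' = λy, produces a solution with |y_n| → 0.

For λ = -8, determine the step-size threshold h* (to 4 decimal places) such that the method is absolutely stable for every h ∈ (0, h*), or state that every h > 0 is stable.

Test eqn y'=λy, z=hλ:
  y_{n+1} = y_n + z·[1/4·y_n + 3/4·y_{n+1}] ⇒ (1 − 3/4z)y_{n+1} = (1 + 1/4z)y_n
  R(z) = (1 + 1/4z)/(1 − 3/4z).

Need |R(x)|<1, x<0.
x=-1.66: |R|=0.2606
x=-2: |R|=0.2000
x=-10: |R|=0.1765
x=-100: |R|=0.3158
θ=3/4≥1/2 ⇒ |1+1/4x|<|1−3/4x| ∀x<0 ⇒ stable on all of ℝ⁻.

interval (−∞, 0). Any h>0 works for λ=-8.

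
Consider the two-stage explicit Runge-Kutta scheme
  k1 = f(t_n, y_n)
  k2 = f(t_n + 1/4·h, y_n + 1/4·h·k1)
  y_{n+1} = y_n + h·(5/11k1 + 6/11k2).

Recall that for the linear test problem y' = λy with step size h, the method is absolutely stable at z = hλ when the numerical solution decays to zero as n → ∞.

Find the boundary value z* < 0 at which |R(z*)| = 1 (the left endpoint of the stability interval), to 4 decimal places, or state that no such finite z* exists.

Test eqn y'=λy, z=hλ:
  k1=λy_n ⇒ h·k1=z·y_n;  k2=λ(1+1/4z)y_n ⇒ h·k2=z(1+1/4z)y_n
  y_{n+1}/y_n = 1 + 5/11z + 6/11z(1+1/4z) = 1 + z + 3/22z²
  R(z) = 1 + z + 3/22z².

Need |R(x)|<1, x<0.
x=-0.38: |R|=0.6397
R=1: x+3/22x²=0 ⇒ x=−22/3=-7.3333; min R=1−1/(4·3/22)=-0.8333>−1
Confirm numerically:
  x=-4.391: |R|=0.76179 <1
  x=-3.471: |R|=0.82811 <1
  x=-3.282: |R|=0.81316 <1
  x=-7.512: |R|=1.18302 >1
  x=-7.503: |R|=1.17359 >1
Interval (-7.3333, 0).

left endpoint -7.3333.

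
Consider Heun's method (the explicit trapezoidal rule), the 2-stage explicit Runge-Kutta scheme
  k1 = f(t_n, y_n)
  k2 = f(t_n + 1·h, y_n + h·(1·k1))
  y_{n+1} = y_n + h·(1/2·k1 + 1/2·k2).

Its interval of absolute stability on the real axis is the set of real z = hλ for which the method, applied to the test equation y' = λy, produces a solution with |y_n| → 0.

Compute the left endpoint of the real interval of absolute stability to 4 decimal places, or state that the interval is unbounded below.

With y'=λy (z=hλ):
  order 2, 2-stage ⇒ R(z)=1+z+z^2/2
  (e.g. R(-1.75)=0.78125, |R|=0.78125)

Boundary: |R(x)|=1, x<0.
x=-1.75: |R|=0.7812
|R(-1.8)|=0.8200 |R(-0.9)|=0.5050 |R(-0.74)|=0.5338
Bisect:
  x_lo=-2.8975 |R|=2.3003  x_hi=-0.3987 |R|=0.6808
  mid=-1.64811 |R|=0.71002 →hi
  mid=-2.27283 |R|=1.31005 →lo
  mid=-1.96047 |R|=0.96125 →hi
  mid=-2.11665 |R|=1.12345 →lo
  mid=-2.03856 |R|=1.03930 →lo
  mid=-1.99951 |R|=0.99951 →hi
  mid=-2.01904 |R|=1.01922 →lo
  mid=-2.00928 |R|=1.00932 →lo
  mid=-2.00440 |R|=1.00440 →lo
  mid=-2.00195 |R|=1.00196 →lo
  ...
  [-2.00012,-1.99997] ⇒ x*=-2.0000
Interval (-2.0000, 0).

left endpoint -2.0000.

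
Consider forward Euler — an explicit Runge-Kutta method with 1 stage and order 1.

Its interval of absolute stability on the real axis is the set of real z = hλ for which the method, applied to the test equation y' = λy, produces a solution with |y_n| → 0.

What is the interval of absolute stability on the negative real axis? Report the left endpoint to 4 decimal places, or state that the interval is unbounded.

(-2.0000, 0).

Test eqn y'=λy, z=hλ:
  order 1, 1-stage ⇒ R(z)=1+z
  (e.g. R(-0.56)=0.44000, |R|=0.44000)

Solve |R(x)|<1 on ℝ⁻.
x=-0.56: |R|=0.4400
|R(-2.22)|=1.2200 |R(-1.8)|=0.8000 |R(-1.59)|=0.5900
Bisect:
  x_lo=-2.4011 |R|=1.4011  x_hi=-0.1994 |R|=0.8006
  mid=-1.30021 |R|=0.30021 →hi
  mid=-1.85064 |R|=0.85064 →hi
  mid=-2.12585 |R|=1.12585 →lo
  mid=-1.98825 |R|=0.98825 →hi
  mid=-2.05705 |R|=1.05705 →lo
  mid=-2.02265 |R|=1.02265 →lo
  mid=-2.00545 |R|=1.00545 →lo
  mid=-1.99685 |R|=0.99685 →hi
  mid=-2.00115 |R|=1.00115 →lo
  ...
  [-2.00007,-1.99994] ⇒ x*=-2.0000
So |R|<1 on (-2.0000, 0).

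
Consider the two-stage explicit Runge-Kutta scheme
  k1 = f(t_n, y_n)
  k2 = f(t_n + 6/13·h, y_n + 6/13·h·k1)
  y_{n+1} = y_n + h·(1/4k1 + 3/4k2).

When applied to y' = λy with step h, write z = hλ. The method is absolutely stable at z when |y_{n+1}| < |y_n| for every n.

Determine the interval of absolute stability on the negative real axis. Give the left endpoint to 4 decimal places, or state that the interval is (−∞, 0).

On y'=λy, z=hλ:
  k1=λy_n ⇒ h·k1=z·y_n;  k2=λ(1+6/13z)y_n ⇒ h·k2=z(1+6/13z)y_n
  y_{n+1}/y_n = 1 + 1/4z + 3/4z(1+6/13z) = 1 + z + 9/26z²
  ⇒ R(z) = 1 + z + 9/26z².

Boundary: |R(x)|=1, x<0.
x=-0.83: |R|=0.4085
R=1: x+9/26x²=0 ⇒ x=−26/9=-2.8889; min R=1−1/(4·9/26)=0.2778>−1
Confirm numerically:
  x=-2.188: |R|=0.46916 <1
  x=-1.832: |R|=0.32977 <1
  x=-1.348: |R|=0.28100 <1
  x=-1.241: |R|=0.29210 <1
  x=-3.465: |R|=1.69100 >1
  x=-3.229: |R|=1.38015 >1
  x=-3.176: |R|=1.31565 >1
So |R|<1 on (-2.8889, 0).

z∈(-2.8889,0).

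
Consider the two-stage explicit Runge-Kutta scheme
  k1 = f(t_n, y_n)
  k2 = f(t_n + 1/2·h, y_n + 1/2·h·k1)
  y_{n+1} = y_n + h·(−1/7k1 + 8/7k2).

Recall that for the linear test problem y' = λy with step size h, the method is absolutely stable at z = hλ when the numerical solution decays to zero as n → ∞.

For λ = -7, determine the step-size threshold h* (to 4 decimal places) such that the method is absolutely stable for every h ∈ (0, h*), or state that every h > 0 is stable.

(-1.7500,0); λ=-7 ⇒ h* = (7/4)/7 = 0.2500.

Test eqn y'=λy, z=hλ:
  k1=λy_n ⇒ h·k1=z·y_n;  k2=λ(1+1/2z)y_n ⇒ h·k2=z(1+1/2z)y_n
  y_{n+1}/y_n = 1 − 1/7z + 8/7z(1+1/2z) = 1 + z + 4/7z²
  Hence R(z) = 1 + z + 4/7z².

Need |R(x)|<1, x<0.
x=-1.12: |R|=0.5968
R=1: x+4/7x²=0 ⇒ x=−7/4=-1.7500; min R=1−1/(4·4/7)=0.5625>−1
Confirm numerically:
  x=-1.388: |R|=0.71288 <1
  x=-1.072: |R|=0.58468 <1
  x=-0.902: |R|=0.56292 <1
  x=-0.826: |R|=0.56387 <1
  x=-2.137: |R|=1.47258 >1
  x=-1.868: |R|=1.12596 >1
  x=-1.849: |R|=1.10460 >1
Interval (-1.7500, 0).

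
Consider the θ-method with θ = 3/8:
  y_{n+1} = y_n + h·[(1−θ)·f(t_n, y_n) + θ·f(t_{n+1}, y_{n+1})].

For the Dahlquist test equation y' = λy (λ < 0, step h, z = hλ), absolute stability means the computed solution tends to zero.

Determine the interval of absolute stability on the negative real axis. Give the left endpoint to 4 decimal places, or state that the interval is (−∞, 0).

On y'=λy, z=hλ:
  y_{n+1} = y_n + z·[5/8·y_n + 3/8·y_{n+1}] ⇒ (1 − 3/8z)y_{n+1} = (1 + 5/8z)y_n
  Hence R(z) = (1 + 5/8z)/(1 − 3/8z).

Solve |R(x)|<1 on ℝ⁻.
x=-1.16: |R|=0.1916
R=−1: 1+5/8x = −1+3/8x ⇒ -1/4x=2 ⇒ x=2/(-1/4)=-8.0000
Confirm numerically:
  x=-7.424: |R|=0.96195 <1
  x=-6.652: |R|=0.90356 <1
  x=-5.635: |R|=0.81008 <1
  x=-8.304: |R|=1.01847 >1
  x=-8.211: |R|=1.01293 >1
So |R|<1 on (-8.0000, 0).

z∈(-8.0000,0).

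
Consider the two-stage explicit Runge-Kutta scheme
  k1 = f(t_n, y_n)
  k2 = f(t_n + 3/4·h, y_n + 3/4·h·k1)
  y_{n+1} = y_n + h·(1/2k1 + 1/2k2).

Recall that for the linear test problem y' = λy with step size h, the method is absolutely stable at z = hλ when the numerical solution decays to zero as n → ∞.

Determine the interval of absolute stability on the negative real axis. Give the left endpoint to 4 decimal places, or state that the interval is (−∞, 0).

z∈(-2.6667,0).

Set f=λy, z=hλ:
  k1=λy_n ⇒ h·k1=z·y_n;  k2=λ(1+3/4z)y_n ⇒ h·k2=z(1+3/4z)y_n
  y_{n+1}/y_n = 1 + 1/2z + 1/2z(1+3/4z) = 1 + z + 3/8z²
  ⇒ R(z) = 1 + z + 3/8z².

Boundary: |R(x)|=1, x<0.
x=-0.54: |R|=0.5694
R=1: x+3/8x²=0 ⇒ x=−8/3=-2.6667; min R=1−1/(4·3/8)=0.3333>−1
Confirm numerically:
  x=-2.010: |R|=0.50504 <1
  x=-1.676: |R|=0.37737 <1
  x=-1.283: |R|=0.33428 <1
  x=-3.142: |R|=1.56006 >1
  x=-2.906: |R|=1.26081 >1
Interval (-2.6667, 0).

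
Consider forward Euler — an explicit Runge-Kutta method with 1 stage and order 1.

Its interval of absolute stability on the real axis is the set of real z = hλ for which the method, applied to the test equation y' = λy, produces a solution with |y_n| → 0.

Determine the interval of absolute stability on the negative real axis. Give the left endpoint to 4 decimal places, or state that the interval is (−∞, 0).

Test eqn y'=λy, z=hλ:
  order 1, 1-stage ⇒ R(z)=1+z
  (e.g. R(-1.06)=-0.06000, |R|=0.06000)

Solve |R(x)|<1 on ℝ⁻.
x=-1.06: |R|=0.0600
|R(-1.07)|=0.0700 |R(-1.02)|=0.0200 |R(-0.94)|=0.0600
Bisect:
  x_lo=-2.5894 |R|=1.5894  x_hi=-0.3723 |R|=0.6277
  mid=-1.48089 |R|=0.48089 →hi
  mid=-2.03516 |R|=1.03516 →lo
  mid=-1.75803 |R|=0.75803 →hi
  mid=-1.89660 |R|=0.89660 →hi
  mid=-1.96588 |R|=0.96588 →hi
  mid=-2.00052 |R|=1.00052 →lo
  mid=-1.98320 |R|=0.98320 →hi
  mid=-1.99186 |R|=0.99186 →hi
  ...
  [-2.00012,-1.99998] ⇒ x*=-2.0000
Interval (-2.0000, 0).

(-2.0000, 0).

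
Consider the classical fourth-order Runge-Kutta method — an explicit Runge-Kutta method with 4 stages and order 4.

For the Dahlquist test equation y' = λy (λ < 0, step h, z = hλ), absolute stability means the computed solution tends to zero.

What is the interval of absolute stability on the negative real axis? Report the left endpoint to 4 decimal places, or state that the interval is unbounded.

(-2.7853, 0).

On y'=λy, z=hλ:
  order 4, 4-stage ⇒ R(z)=1+z+z^2/2+z^3/6+z^4/24
  (e.g. R(-0.88)=0.41861, |R|=0.41861)

Need |R(x)|<1, x<0.
x=-0.88: |R|=0.4186
|R(-1.81)|=0.2870 |R(-1.06)|=0.3559 |R(-0.5)|=0.6068
Bisect:
  x_lo=-3.6555 |R|=3.3246  x_hi=-0.2599 |R|=0.7711
  mid=-1.95771 |R|=0.32012 →hi
  mid=-2.80660 |R|=1.03260 →lo
  mid=-2.38215 |R|=0.54393 →hi
  mid=-2.59438 |R|=0.74830 →hi
  mid=-2.70049 |R|=0.87949 →hi
  mid=-2.75354 |R|=0.95318 →hi
  mid=-2.78007 |R|=0.99215 →hi
  mid=-2.79334 |R|=1.01219 →lo
  ...
  [-2.78546,-2.78525] ⇒ x*=-2.7853
So |R|<1 on (-2.7853, 0).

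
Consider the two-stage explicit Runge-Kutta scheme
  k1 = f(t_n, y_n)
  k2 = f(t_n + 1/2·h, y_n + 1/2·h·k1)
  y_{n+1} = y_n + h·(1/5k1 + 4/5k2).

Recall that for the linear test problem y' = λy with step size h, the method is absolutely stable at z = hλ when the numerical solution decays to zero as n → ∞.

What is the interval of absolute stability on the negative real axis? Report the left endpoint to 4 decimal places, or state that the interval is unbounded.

z∈(-2.5000,0).

Set f=λy, z=hλ:
  k1=λy_n ⇒ h·k1=z·y_n;  k2=λ(1+1/2z)y_n ⇒ h·k2=z(1+1/2z)y_n
  y_{n+1}/y_n = 1 + 1/5z + 4/5z(1+1/2z) = 1 + z + 2/5z²
  ⇒ R(z) = 1 + z + 2/5z².

Need |R(x)|<1, x<0.
x=-1.66: |R|=0.4422
R=1: x+2/5x²=0 ⇒ x=−5/2=-2.5000; min R=1−1/(4·2/5)=0.3750>−1
Confirm numerically:
  x=-2.181: |R|=0.72170 <1
  x=-1.828: |R|=0.50863 <1
  x=-1.739: |R|=0.47065 <1
  x=-1.259: |R|=0.37503 <1
  x=-2.972: |R|=1.56111 >1
  x=-2.856: |R|=1.40669 >1
  x=-2.643: |R|=1.15118 >1
So |R|<1 on (-2.5000, 0).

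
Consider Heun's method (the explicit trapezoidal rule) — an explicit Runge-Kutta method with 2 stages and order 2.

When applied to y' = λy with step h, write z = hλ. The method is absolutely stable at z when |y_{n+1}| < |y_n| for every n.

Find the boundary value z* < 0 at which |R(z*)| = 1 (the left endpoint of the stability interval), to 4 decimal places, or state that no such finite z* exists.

z* = -2.0000.

Set f=λy, z=hλ:
  order 2, 2-stage ⇒ R(z)=1+z+z^2/2
  (e.g. R(-1.65)=0.71125, |R|=0.71125)

Solve |R(x)|<1 on ℝ⁻.
x=-1.65: |R|=0.7112
|R(-2.06)|=1.0618 |R(-1.45)|=0.6013 |R(-0.55)|=0.6013
Bisect:
  x_lo=-2.7586 |R|=2.0463  x_hi=-0.0627 |R|=0.9392
  mid=-1.41067 |R|=0.58432 →hi
  mid=-2.08464 |R|=1.08822 →lo
  mid=-1.74765 |R|=0.77949 →hi
  mid=-1.91614 |R|=0.91966 →hi
  mid=-2.00039 |R|=1.00039 →lo
  mid=-1.95827 |R|=0.95914 →hi
  mid=-1.97933 |R|=0.97954 →hi
  ...
  [-2.00006,-1.99990] ⇒ x*=-2.0000
So |R|<1 on (-2.0000, 0).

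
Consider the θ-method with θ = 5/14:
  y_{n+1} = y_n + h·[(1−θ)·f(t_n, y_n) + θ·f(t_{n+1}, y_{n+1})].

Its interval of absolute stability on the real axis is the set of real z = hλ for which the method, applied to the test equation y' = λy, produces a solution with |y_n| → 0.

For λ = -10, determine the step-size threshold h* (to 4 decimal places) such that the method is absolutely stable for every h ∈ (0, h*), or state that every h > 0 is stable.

(-7.0000,0); λ=-10 ⇒ h* = (7)/10 = 0.7000.

On y'=λy, z=hλ:
  y_{n+1} = y_n + z·[9/14·y_n + 5/14·y_{n+1}] ⇒ (1 − 5/14z)y_{n+1} = (1 + 9/14z)y_n
  so R(z) = (1 + 9/14z)/(1 − 5/14z).

Solve |R(x)|<1 on ℝ⁻.
x=-1.31: |R|=0.1075
R=−1: 1+9/14x = −1+5/14x ⇒ -2/7x=2 ⇒ x=2/(-2/7)=-7.0000
Confirm numerically:
  x=-6.958: |R|=0.99656 <1
  x=-6.646: |R|=0.97002 <1
  x=-6.189: |R|=0.92782 <1
  x=-5.531: |R|=0.85894 <1
  x=-7.575: |R|=1.04434 >1
  x=-7.512: |R|=1.03972 >1
  x=-7.479: |R|=1.03728 >1
Stable set (-7.0000, 0).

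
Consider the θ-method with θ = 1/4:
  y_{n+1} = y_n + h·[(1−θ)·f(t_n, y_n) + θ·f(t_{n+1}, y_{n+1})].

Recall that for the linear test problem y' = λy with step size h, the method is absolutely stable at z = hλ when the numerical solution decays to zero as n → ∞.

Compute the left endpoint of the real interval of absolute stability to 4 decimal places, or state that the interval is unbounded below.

z* = -4.0000.

Test eqn y'=λy, z=hλ:
  y_{n+1} = y_n + z·[3/4·y_n + 1/4·y_{n+1}] ⇒ (1 − 1/4z)y_{n+1} = (1 + 3/4z)y_n
  so R(z) = (1 + 3/4z)/(1 − 1/4z).

Find x<0 with |R(x)|<1.
x=-1.68: |R|=0.1831
R=−1: 1+3/4x = −1+1/4x ⇒ -1/2x=2 ⇒ x=2/(-1/2)=-4.0000
Confirm numerically:
  x=-3.107: |R|=0.74870 <1
  x=-2.988: |R|=0.71036 <1
  x=-1.695: |R|=0.19052 <1
  x=-4.461: |R|=1.10897 >1
  x=-4.270: |R|=1.06530 >1
  x=-4.219: |R|=1.05329 >1
So |R|<1 on (-4.0000, 0).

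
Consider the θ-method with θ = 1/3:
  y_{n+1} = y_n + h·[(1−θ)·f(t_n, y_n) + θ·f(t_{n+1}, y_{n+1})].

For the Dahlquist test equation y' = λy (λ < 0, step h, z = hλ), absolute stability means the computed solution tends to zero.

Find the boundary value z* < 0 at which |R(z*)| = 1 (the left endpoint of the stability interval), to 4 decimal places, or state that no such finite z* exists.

z* = -6.0000.

On y'=λy, z=hλ:
  y_{n+1} = y_n + z·[2/3·y_n + 1/3·y_{n+1}] ⇒ (1 − 1/3z)y_{n+1} = (1 + 2/3z)y_n
  ⇒ R(z) = (1 + 2/3z)/(1 − 1/3z).

Solve |R(x)|<1 on ℝ⁻.
x=-0.62: |R|=0.4862
R=−1: 1+2/3x = −1+1/3x ⇒ -1/3x=2 ⇒ x=2/(-1/3)=-6.0000
Confirm numerically:
  x=-5.601: |R|=0.95361 <1
  x=-4.860: |R|=0.85496 <1
  x=-3.232: |R|=0.55584 <1
  x=-2.520: |R|=0.36957 <1
  x=-6.358: |R|=1.03826 >1
  x=-6.241: |R|=1.02608 >1
  x=-6.081: |R|=1.00892 >1
Interval (-6.0000, 0).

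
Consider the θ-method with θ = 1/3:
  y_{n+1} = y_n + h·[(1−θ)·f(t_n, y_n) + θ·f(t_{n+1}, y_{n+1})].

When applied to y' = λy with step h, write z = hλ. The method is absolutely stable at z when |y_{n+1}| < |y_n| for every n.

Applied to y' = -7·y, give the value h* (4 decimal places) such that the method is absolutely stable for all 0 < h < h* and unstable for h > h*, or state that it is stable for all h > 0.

With y'=λy (z=hλ):
  y_{n+1} = y_n + z·[2/3·y_n + 1/3·y_{n+1}] ⇒ (1 − 1/3z)y_{n+1} = (1 + 2/3z)y_n
  Hence R(z) = (1 + 2/3z)/(1 − 1/3z).

Find x<0 with |R(x)|<1.
x=-0.41: |R|=0.6393
R=−1: 1+2/3x = −1+1/3x ⇒ -1/3x=2 ⇒ x=2/(-1/3)=-6.0000
Confirm numerically:
  x=-5.828: |R|=0.98052 <1
  x=-5.097: |R|=0.88848 <1
  x=-3.103: |R|=0.52532 <1
  x=-6.518: |R|=1.05442 >1
  x=-6.328: |R|=1.03516 >1
Interval (-6.0000, 0).

(-6.0000,0); λ=-7 ⇒ h* = (6)/7 = 0.8571.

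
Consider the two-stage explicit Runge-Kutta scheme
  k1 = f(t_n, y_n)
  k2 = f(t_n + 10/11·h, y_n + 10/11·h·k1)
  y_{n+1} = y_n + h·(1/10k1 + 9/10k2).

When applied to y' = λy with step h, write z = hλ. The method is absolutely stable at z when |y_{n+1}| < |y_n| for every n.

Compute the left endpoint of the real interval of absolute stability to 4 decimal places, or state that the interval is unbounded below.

left endpoint -1.2222.

Set f=λy, z=hλ:
  k1=λy_n ⇒ h·k1=z·y_n;  k2=λ(1+10/11z)y_n ⇒ h·k2=z(1+10/11z)y_n
  y_{n+1}/y_n = 1 + 1/10z + 9/10z(1+10/11z) = 1 + z + 9/11z²
  ⇒ R(z) = 1 + z + 9/11z².

Solve |R(x)|<1 on ℝ⁻.
x=-0.57: |R|=0.6958
R=1: x+9/11x²=0 ⇒ x=−11/9=-1.2222; min R=1−1/(4·9/11)=0.6944>−1
Confirm numerically:
  x=-0.872: |R|=0.75013 <1
  x=-0.846: |R|=0.73959 <1
  x=-0.665: |R|=0.69682 <1
  x=-0.541: |R|=0.69847 <1
  x=-1.819: |R|=1.88817 >1
  x=-1.479: |R|=1.31072 >1
  x=-1.468: |R|=1.29520 >1
Stable set (-1.2222, 0).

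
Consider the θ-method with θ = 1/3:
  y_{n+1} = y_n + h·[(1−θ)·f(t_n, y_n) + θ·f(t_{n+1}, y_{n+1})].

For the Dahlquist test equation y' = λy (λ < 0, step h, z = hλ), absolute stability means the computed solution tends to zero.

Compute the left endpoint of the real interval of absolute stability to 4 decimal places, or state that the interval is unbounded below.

Test eqn y'=λy, z=hλ:
  y_{n+1} = y_n + z·[2/3·y_n + 1/3·y_{n+1}] ⇒ (1 − 1/3z)y_{n+1} = (1 + 2/3z)y_n
  ⇒ R(z) = (1 + 2/3z)/(1 − 1/3z).

Need |R(x)|<1, x<0.
x=-0.55: |R|=0.5352
R=−1: 1+2/3x = −1+1/3x ⇒ -1/3x=2 ⇒ x=2/(-1/3)=-6.0000
Confirm numerically:
  x=-5.609: |R|=0.95458 <1
  x=-5.135: |R|=0.89367 <1
  x=-4.990: |R|=0.87359 <1
  x=-6.146: |R|=1.01596 >1
  x=-6.142: |R|=1.01553 >1
  x=-6.101: |R|=1.01110 >1
Interval (-6.0000, 0).

z* = -6.0000.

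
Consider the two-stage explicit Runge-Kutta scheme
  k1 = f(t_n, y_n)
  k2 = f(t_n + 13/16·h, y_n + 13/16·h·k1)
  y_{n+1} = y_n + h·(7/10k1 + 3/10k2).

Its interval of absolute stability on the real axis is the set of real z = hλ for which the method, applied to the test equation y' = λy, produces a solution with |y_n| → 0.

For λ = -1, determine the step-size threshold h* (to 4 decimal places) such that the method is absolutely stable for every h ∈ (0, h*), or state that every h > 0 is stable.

On y'=λy, z=hλ:
  k1=λy_n ⇒ h·k1=z·y_n;  k2=λ(1+13/16z)y_n ⇒ h·k2=z(1+13/16z)y_n
  y_{n+1}/y_n = 1 + 7/10z + 3/10z(1+13/16z) = 1 + z + 39/160z²
  R(z) = 1 + z + 39/160z².

Boundary: |R(x)|=1, x<0.
x=-0.36: |R|=0.6716
R=1: x+39/160x²=0 ⇒ x=−160/39=-4.1026; min R=1−1/(4·39/160)=-0.0256>−1
Confirm numerically:
  x=-2.900: |R|=0.14994 <1
  x=-2.679: |R|=0.07040 <1
  x=-2.198: |R|=0.02039 <1
  x=-4.644: |R|=1.61289 >1
  x=-4.363: |R|=1.27697 >1
Stable set (-4.1026, 0).

(-4.1026,0); λ=-1 ⇒ h* = (160/39)/1 = 4.1026.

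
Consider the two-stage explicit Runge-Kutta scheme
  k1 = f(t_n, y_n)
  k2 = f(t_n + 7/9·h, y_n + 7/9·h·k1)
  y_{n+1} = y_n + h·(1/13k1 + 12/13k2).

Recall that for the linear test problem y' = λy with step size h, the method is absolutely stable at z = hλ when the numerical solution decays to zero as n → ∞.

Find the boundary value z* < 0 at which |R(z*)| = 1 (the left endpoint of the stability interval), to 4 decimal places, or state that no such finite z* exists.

On y'=λy, z=hλ:
  k1=λy_n ⇒ h·k1=z·y_n;  k2=λ(1+7/9z)y_n ⇒ h·k2=z(1+7/9z)y_n
  y_{n+1}/y_n = 1 + 1/13z + 12/13z(1+7/9z) = 1 + z + 28/39z²
  ⇒ R(z) = 1 + z + 28/39z².

Solve |R(x)|<1 on ℝ⁻.
x=-1.07: |R|=0.7520
R=1: x+28/39x²=0 ⇒ x=−39/28=-1.3929; min R=1−1/(4·28/39)=0.6518>−1
Confirm numerically:
  x=-1.148: |R|=0.79819 <1
  x=-0.830: |R|=0.66459 <1
  x=-0.639: |R|=0.65415 <1
  x=-1.944: |R|=1.76923 >1
  x=-1.700: |R|=1.37487 >1
  x=-1.480: |R|=1.09259 >1
Stable set (-1.3929, 0).

z* = -1.3929.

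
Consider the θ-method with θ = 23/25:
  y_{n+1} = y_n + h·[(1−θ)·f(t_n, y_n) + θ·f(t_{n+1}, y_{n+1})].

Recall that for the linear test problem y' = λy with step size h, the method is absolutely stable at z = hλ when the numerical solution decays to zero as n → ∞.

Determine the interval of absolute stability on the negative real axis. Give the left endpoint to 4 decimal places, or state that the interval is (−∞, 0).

Test eqn y'=λy, z=hλ:
  y_{n+1} = y_n + z·[2/25·y_n + 23/25·y_{n+1}] ⇒ (1 − 23/25z)y_{n+1} = (1 + 2/25z)y_n
  ⇒ R(z) = (1 + 2/25z)/(1 − 23/25z).

Need |R(x)|<1, x<0.
x=-1.72: |R|=0.3340
x=-2: |R|=0.2958
x=-10: |R|=0.0196
x=-100: |R|=0.0753
θ=23/25≥1/2 ⇒ |1+2/25x|<|1−23/25x| ∀x<0 ⇒ unbounded interval.

unbounded; (−∞, 0).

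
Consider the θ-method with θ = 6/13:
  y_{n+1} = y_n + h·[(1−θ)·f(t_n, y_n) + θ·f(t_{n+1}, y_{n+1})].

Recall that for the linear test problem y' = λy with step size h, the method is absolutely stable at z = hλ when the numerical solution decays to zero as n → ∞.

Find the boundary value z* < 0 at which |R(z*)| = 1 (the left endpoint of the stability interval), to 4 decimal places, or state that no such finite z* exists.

left endpoint -26.0000.

With y'=λy (z=hλ):
  y_{n+1} = y_n + z·[7/13·y_n + 6/13·y_{n+1}] ⇒ (1 − 6/13z)y_{n+1} = (1 + 7/13z)y_n
  ⇒ R(z) = (1 + 7/13z)/(1 − 6/13z).

Need |R(x)|<1, x<0.
x=-1.05: |R|=0.2927
R=−1: 1+7/13x = −1+6/13x ⇒ -1/13x=2 ⇒ x=2/(-1/13)=-26.0000
Confirm numerically:
  x=-19.677: |R|=0.95176 <1
  x=-18.883: |R|=0.94365 <1
  x=-18.180: |R|=0.93594 <1
  x=-17.212: |R|=0.92442 <1
  x=-26.452: |R|=1.00263 >1
  x=-26.212: |R|=1.00125 >1
So |R|<1 on (-26.0000, 0).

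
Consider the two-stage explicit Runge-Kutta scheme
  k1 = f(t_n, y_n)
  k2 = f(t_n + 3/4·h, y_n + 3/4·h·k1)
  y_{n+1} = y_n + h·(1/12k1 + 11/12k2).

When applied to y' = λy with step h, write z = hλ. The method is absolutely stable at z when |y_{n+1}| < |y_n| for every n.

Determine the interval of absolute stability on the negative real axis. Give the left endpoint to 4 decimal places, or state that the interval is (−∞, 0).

(-1.4545, 0).

Test eqn y'=λy, z=hλ:
  k1=λy_n ⇒ h·k1=z·y_n;  k2=λ(1+3/4z)y_n ⇒ h·k2=z(1+3/4z)y_n
  y_{n+1}/y_n = 1 + 1/12z + 11/12z(1+3/4z) = 1 + z + 11/16z²
  R(z) = 1 + z + 11/16z².

Need |R(x)|<1, x<0.
x=-1.18: |R|=0.7773
R=1: x+11/16x²=0 ⇒ x=−16/11=-1.4545; min R=1−1/(4·11/16)=0.6364>−1
Confirm numerically:
  x=-1.149: |R|=0.75864 <1
  x=-1.048: |R|=0.70708 <1
  x=-0.731: |R|=0.63637 <1
  x=-0.653: |R|=0.64016 <1
  x=-1.857: |R|=1.51381 >1
  x=-1.601: |R|=1.16120 >1
Interval (-1.4545, 0).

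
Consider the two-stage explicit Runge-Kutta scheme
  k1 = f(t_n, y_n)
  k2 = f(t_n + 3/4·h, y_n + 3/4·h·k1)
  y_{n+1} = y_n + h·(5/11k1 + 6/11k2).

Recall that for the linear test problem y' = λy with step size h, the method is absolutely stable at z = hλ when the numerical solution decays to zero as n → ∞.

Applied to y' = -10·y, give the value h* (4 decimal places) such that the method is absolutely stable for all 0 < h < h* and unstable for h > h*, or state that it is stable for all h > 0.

Test eqn y'=λy, z=hλ:
  k1=λy_n ⇒ h·k1=z·y_n;  k2=λ(1+3/4z)y_n ⇒ h·k2=z(1+3/4z)y_n
  y_{n+1}/y_n = 1 + 5/11z + 6/11z(1+3/4z) = 1 + z + 9/22z²
  Hence R(z) = 1 + z + 9/22z².

Solve |R(x)|<1 on ℝ⁻.
x=-1.34: |R|=0.3946
R=1: x+9/22x²=0 ⇒ x=−22/9=-2.4444; min R=1−1/(4·9/22)=0.3889>−1
Confirm numerically:
  x=-2.095: |R|=0.70051 <1
  x=-1.649: |R|=0.46340 <1
  x=-1.339: |R|=0.39447 <1
  x=-2.543: |R|=1.10253 >1
  x=-2.469: |R|=1.02480 >1
So |R|<1 on (-2.4444, 0).

(-2.4444,0); λ=-10 ⇒ h* = (22/9)/10 = 0.2444.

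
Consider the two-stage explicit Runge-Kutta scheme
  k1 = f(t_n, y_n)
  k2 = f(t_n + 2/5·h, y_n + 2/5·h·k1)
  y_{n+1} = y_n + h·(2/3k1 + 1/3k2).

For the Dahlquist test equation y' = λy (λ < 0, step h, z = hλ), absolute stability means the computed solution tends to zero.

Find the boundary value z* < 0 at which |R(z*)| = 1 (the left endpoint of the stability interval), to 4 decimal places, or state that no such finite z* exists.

z* = -7.5000.

With y'=λy (z=hλ):
  k1=λy_n ⇒ h·k1=z·y_n;  k2=λ(1+2/5z)y_n ⇒ h·k2=z(1+2/5z)y_n
  y_{n+1}/y_n = 1 + 2/3z + 1/3z(1+2/5z) = 1 + z + 2/15z²
  so R(z) = 1 + z + 2/15z².

Solve |R(x)|<1 on ℝ⁻.
x=-1.43: |R|=0.1573
R=1: x+2/15x²=0 ⇒ x=−15/2=-7.5000; min R=1−1/(4·2/15)=-0.8750>−1
Confirm numerically:
  x=-6.642: |R|=0.24016 <1
  x=-5.624: |R|=0.40675 <1
  x=-4.715: |R|=0.75084 <1
  x=-4.493: |R|=0.80139 <1
  x=-7.790: |R|=1.30121 >1
  x=-7.649: |R|=1.15196 >1
Interval (-7.5000, 0).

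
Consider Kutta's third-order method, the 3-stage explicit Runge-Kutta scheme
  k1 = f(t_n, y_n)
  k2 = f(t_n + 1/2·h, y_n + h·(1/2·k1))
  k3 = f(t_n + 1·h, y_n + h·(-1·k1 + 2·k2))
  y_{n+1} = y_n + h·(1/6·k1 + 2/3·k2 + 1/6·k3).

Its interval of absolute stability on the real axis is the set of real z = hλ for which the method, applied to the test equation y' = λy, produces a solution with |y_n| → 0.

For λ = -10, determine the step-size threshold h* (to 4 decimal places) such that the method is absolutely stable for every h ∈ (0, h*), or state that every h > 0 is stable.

(-2.5127,0); λ=-10 ⇒ h* = 0.2513.

Set f=λy, z=hλ:
  order 3, 3-stage ⇒ R(z)=1+z+z^2/2+z^3/6
  (e.g. R(-0.73)=0.47161, |R|=0.47161)

Solve |R(x)|<1 on ℝ⁻.
x=-0.73: |R|=0.4716
|R(-2.91)|=1.7830 |R(-1.49)|=0.0687 |R(-1.34)|=0.1568
Bisect:
  x_lo=-2.8835 |R|=1.7221  x_hi=-0.2487 |R|=0.7796
  mid=-1.56612 |R|=0.02004 →hi
  mid=-2.22482 |R|=0.58532 →hi
  mid=-2.55417 |R|=1.06942 →lo
  mid=-2.38949 |R|=0.80853 →hi
  mid=-2.47183 |R|=0.93398 →hi
  mid=-2.51300 |R|=1.00042 →lo
  mid=-2.49241 |R|=0.96688 →hi
  mid=-2.50271 |R|=0.98357 →hi
  ...
  [-2.51284,-2.51268] ⇒ x*=-2.5127
Interval (-2.5127, 0).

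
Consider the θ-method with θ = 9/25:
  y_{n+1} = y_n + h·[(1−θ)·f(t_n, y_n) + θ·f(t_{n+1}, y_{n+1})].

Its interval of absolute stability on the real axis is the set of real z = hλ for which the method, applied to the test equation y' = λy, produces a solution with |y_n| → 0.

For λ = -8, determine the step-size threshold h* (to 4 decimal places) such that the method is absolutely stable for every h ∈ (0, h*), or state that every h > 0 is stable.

(-7.1429,0); λ=-8 ⇒ h* = (50/7)/8 = 0.8929.

With y'=λy (z=hλ):
  y_{n+1} = y_n + z·[16/25·y_n + 9/25·y_{n+1}] ⇒ (1 − 9/25z)y_{n+1} = (1 + 16/25z)y_n
  ⇒ R(z) = (1 + 16/25z)/(1 − 9/25z).

Solve |R(x)|<1 on ℝ⁻.
x=-1.2: |R|=0.1620
R=−1: 1+16/25x = −1+9/25x ⇒ -7/25x=2 ⇒ x=2/(-7/25)=-7.1429
Confirm numerically:
  x=-6.749: |R|=0.96785 <1
  x=-4.662: |R|=0.74064 <1
  x=-3.881: |R|=0.61900 <1
  x=-3.149: |R|=0.47588 <1
  x=-7.739: |R|=1.04409 >1
  x=-7.342: |R|=1.01531 >1
Interval (-7.1429, 0).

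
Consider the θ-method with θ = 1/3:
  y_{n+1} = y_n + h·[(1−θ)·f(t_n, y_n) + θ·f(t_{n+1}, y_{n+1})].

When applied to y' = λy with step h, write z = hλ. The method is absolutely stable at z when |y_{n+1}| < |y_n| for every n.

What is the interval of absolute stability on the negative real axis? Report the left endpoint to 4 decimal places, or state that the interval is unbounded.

With y'=λy (z=hλ):
  y_{n+1} = y_n + z·[2/3·y_n + 1/3·y_{n+1}] ⇒ (1 − 1/3z)y_{n+1} = (1 + 2/3z)y_n
  ⇒ R(z) = (1 + 2/3z)/(1 − 1/3z).

Solve |R(x)|<1 on ℝ⁻.
x=-1.68: |R|=0.0769
R=−1: 1+2/3x = −1+1/3x ⇒ -1/3x=2 ⇒ x=2/(-1/3)=-6.0000
Confirm numerically:
  x=-5.383: |R|=0.92640 <1
  x=-5.291: |R|=0.91449 <1
  x=-3.725: |R|=0.66171 <1
  x=-2.769: |R|=0.43994 <1
  x=-6.544: |R|=1.05700 >1
  x=-6.501: |R|=1.05273 >1
Stable set (-6.0000, 0).

z∈(-6.0000,0).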